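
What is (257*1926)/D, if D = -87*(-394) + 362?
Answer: 247491/17320 ≈ 14.289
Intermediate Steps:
D = 34640 (D = 34278 + 362 = 34640)
(257*1926)/D = (257*1926)/34640 = 494982*(1/34640) = 247491/17320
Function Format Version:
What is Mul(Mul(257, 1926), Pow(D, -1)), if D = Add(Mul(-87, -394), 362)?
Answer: Rational(247491, 17320) ≈ 14.289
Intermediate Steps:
D = 34640 (D = Add(34278, 362) = 34640)
Mul(Mul(257, 1926), Pow(D, -1)) = Mul(Mul(257, 1926), Pow(34640, -1)) = Mul(494982, Rational(1, 34640)) = Rational(247491, 17320)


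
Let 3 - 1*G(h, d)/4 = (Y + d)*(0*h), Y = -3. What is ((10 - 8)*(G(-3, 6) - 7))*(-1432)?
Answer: -14320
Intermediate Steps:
G(h, d) = 12 (G(h, d) = 12 - 4*(-3 + d)*0*h = 12 - 4*(-3 + d)*0 = 12 - 4*0 = 12 + 0 = 12)
((10 - 8)*(G(-3, 6) - 7))*(-1432) = ((10 - 8)*(12 - 7))*(-1432) = (2*5)*(-1432) = 10*(-1432) = -14320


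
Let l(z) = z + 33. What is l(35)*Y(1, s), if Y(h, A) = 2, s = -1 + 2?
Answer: 136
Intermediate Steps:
l(z) = 33 + z
s = 1
l(35)*Y(1, s) = (33 + 35)*2 = 68*2 = 136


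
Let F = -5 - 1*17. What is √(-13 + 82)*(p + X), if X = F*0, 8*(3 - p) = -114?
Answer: 69*√69/4 ≈ 143.29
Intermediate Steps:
F = -22 (F = -5 - 17 = -22)
p = 69/4 (p = 3 - ⅛*(-114) = 3 + 57/4 = 69/4 ≈ 17.250)
X = 0 (X = -22*0 = 0)
√(-13 + 82)*(p + X) = √(-13 + 82)*(69/4 + 0) = √69*(69/4) = 69*√69/4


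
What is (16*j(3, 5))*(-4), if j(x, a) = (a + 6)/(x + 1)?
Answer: -176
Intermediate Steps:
j(x, a) = (6 + a)/(1 + x)
(16*j(3, 5))*(-4) = (16*((6 + 5)/(1 + 3)))*(-4) = (16*(11/4))*(-4) = 44*(-4) = -176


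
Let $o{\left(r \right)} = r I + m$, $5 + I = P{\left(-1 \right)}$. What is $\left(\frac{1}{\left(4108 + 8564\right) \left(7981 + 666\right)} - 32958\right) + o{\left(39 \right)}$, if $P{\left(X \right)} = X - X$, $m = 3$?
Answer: $- \frac{3632404089599}{109574784} \approx -33150.0$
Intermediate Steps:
$P{\left(X \right)} = 0$
$I = -5$ ($I = -5 + 0 = -5$)
$o{\left(r \right)} = 3 - 5 r$ ($o{\left(r \right)} = r \left(-5\right) + 3 = - 5 r + 3 = 3 - 5 r$)
$\left(\frac{1}{\left(4108 + 8564\right) \left(7981 + 666\right)} - 32958\right) + o{\left(39 \right)} = \left(\frac{1}{\left(4108 + 8564\right) \left(7981 + 666\right)} - 32958\right) + \left(3 - 195\right) = \left(\frac{1}{12672 \cdot 8647} - 32958\right) + \left(3 - 195\right) = \left(\frac{1}{109574784} - 32958\right) - 192 = - \frac{3611365731071}{109574784} - 192 = - \frac{3632404089599}{109574784}$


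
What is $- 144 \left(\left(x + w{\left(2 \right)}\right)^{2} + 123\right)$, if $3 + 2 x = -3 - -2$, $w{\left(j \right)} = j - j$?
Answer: $-18288$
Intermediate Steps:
$w{\left(j \right)} = 0$
$x = -2$ ($x = - \frac{3}{2} + \frac{-3 - -2}{2} = - \frac{3}{2} + \frac{-3 + 2}{2} = - \frac{3}{2} + \frac{1}{2} \left(-1\right) = - \frac{3}{2} - \frac{1}{2} = -2$)
$- 144 \left(\left(x + w{\left(2 \right)}\right)^{2} + 123\right) = - 144 \left(\left(-2 + 0\right)^{2} + 123\right) = - 144 \left(\left(-2\right)^{2} + 123\right) = - 144 \left(4 + 123\right) = \left(-144\right) 127 = -18288$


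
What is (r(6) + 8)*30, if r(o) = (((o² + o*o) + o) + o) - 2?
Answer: 2700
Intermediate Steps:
r(o) = -2 + 2*o + 2*o² (r(o) = (((o² + o²) + o) + o) - 2 = ((2*o² + o) + o) - 2 = ((o + 2*o²) + o) - 2 = (2*o + 2*o²) - 2 = -2 + 2*o + 2*o²)
(r(6) + 8)*30 = ((-2 + 2*6 + 2*6²) + 8)*30 = ((-2 + 12 + 2*36) + 8)*30 = ((-2 + 12 + 72) + 8)*30 = (82 + 8)*30 = 90*30 = 2700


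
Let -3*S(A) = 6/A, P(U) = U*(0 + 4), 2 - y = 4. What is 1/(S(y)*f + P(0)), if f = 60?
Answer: 1/60 ≈ 0.016667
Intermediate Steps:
y = -2 (y = 2 - 1*4 = 2 - 4 = -2)
P(U) = 4*U (P(U) = U*4 = 4*U)
S(A) = -2/A
1/(S(y)*f + P(0)) = 1/(-2/(-2)*60 + 4*0) = 1/(-2*(-1/2)*60 + 0) = 1/(1*60 + 0) = 1/(60 + 0) = 1/60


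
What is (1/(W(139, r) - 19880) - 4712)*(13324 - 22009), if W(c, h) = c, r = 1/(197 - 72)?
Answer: 807875165205/19741 ≈ 4.0924e+7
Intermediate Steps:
r = 1/125 ≈ 0.0080000
(1/(W(139, r) - 19880) - 4712)*(13324 - 22009) = (1/(139 - 19880) - 4712)*(13324 - 22009) = (1/(-19741) - 4712)*(-8685) = (-1/19741 - 4712)*(-8685) = -93019593/19741*(-8685) = 807875165205/19741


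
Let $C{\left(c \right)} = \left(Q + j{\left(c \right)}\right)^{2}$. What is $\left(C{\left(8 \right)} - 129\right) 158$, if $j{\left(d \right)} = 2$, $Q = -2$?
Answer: $-20382$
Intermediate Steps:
$C{\left(c \right)} = 0$ ($C{\left(c \right)} = \left(-2 + 2\right)^{2} = 0^{2} = 0$)
$\left(C{\left(8 \right)} - 129\right) 158 = \left(0 - 129\right) 158 = \left(-129\right) 158 = -20382$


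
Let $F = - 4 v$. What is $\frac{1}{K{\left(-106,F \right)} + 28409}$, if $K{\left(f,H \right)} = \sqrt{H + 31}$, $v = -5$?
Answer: $\frac{28409}{807071230} - \frac{\sqrt{51}}{807071230} \approx 3.5191 \cdot 10^{-5}$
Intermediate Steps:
$F = 20$ ($F = \left(-4\right) \left(-5\right) = 20$)
$K{\left(f,H \right)} = \sqrt{31 + H}$
$\frac{1}{K{\left(-106,F \right)} + 28409} = \frac{1}{\sqrt{31 + 20} + 28409} = \frac{1}{\sqrt{51} + 28409} = \frac{1}{28409 + \sqrt{51}}$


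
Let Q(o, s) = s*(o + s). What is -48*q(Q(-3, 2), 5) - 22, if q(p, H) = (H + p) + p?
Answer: -70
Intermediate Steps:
q(p, H) = H + 2*p
-48*q(Q(-3, 2), 5) - 22 = -48*(5 + 2*(2*(-3 + 2))) - 22 = -48*(5 + 2*(2*(-1))) - 22 = -48*(5 + 2*(-2)) - 22 = -48*(5 - 4) - 22 = -48*1 - 22 = -48 - 22 = -70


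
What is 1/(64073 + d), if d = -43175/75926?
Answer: 75926/4864763423 ≈ 1.5607e-5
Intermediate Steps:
d = -43175/75926 (d = -43175*1/75926 = -43175/75926 ≈ -0.56865)
1/(64073 + d) = 1/(64073 - 43175/75926) = 1/(4864763423/75926) = 75926/4864763423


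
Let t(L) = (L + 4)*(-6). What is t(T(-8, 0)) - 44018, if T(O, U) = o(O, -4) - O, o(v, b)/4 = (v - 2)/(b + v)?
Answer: -44110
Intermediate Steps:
o(v, b) = 4*(-2 + v)/(b + v) (o(v, b) = 4*((v - 2)/(b + v)) = 4*((-2 + v)/(b + v)) = 4*(-2 + v)/(b + v))
T(O, U) = -O + 4*(-2 + O)/(-4 + O) (T(O, U) = 4*(-2 + O)/(-4 + O) - O = -O + 4*(-2 + O)/(-4 + O))
t(L) = -24 - 6*L (t(L) = (4 + L)*(-6) = -24 - 6*L)
t(T(-8, 0)) - 44018 = (-24 - 6*(-8 - 1*(-8)² + 8*(-8))/(-4 - 8)) - 44018 = (-24 - 6*(-8 - 1*64 - 64)/(-12)) - 44018 = (-24 - (-1)*(-8 - 64 - 64)/2) - 44018 = (-24 - (-1)*(-136)/2) - 44018 = (-24 - 6*34/3) - 44018 = (-24 - 68) - 44018 = -92 - 44018 = -44110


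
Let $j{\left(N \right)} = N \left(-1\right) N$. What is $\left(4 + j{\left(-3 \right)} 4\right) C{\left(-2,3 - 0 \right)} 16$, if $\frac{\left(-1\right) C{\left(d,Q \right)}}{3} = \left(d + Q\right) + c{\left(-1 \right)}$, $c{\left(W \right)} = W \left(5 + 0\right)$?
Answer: $-6144$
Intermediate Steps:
$c{\left(W \right)} = 5 W$ ($c{\left(W \right)} = W 5 = 5 W$)
$j{\left(N \right)} = - N^{2}$ ($j{\left(N \right)} = - N N = - N^{2}$)
$C{\left(d,Q \right)} = 15 - 3 Q - 3 d$ ($C{\left(d,Q \right)} = - 3 \left(\left(d + Q\right) + 5 \left(-1\right)\right) = - 3 \left(\left(Q + d\right) - 5\right) = - 3 \left(-5 + Q + d\right) = 15 - 3 Q - 3 d$)
$\left(4 + j{\left(-3 \right)} 4\right) C{\left(-2,3 - 0 \right)} 16 = \left(4 + - \left(-3\right)^{2} \cdot 4\right) \left(15 - 3 \left(3 - 0\right) - -6\right) 16 = \left(4 + \left(-1\right) 9 \cdot 4\right) \left(15 - 3 \left(3 + 0\right) + 6\right) 16 = \left(4 - 36\right) \left(15 - 9 + 6\right) 16 = \left(-32\right) 12 \cdot 16 = \left(-384\right) 16 = -6144$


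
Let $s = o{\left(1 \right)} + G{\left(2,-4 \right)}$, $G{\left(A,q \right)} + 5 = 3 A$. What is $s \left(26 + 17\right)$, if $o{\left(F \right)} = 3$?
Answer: $172$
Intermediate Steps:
$G{\left(A,q \right)} = -5 + 3 A$
$s = 4$ ($s = 3 + \left(-5 + 3 \cdot 2\right) = 3 + \left(-5 + 6\right) = 3 + 1 = 4$)
$s \left(26 + 17\right) = 4 \left(26 + 17\right) = 4 \cdot 43 = 172$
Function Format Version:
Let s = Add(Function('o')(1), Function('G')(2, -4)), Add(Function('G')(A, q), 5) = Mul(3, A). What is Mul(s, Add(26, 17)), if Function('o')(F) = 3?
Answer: 172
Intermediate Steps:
Function('G')(A, q) = Add(-5, Mul(3, A))
s = 4 (s = Add(3, Add(-5, Mul(3, 2))) = Add(3, Add(-5, 6)) = Add(3, 1) = 4)
Mul(s, Add(26, 17)) = Mul(4, Add(26, 17)) = Mul(4, 43) = 172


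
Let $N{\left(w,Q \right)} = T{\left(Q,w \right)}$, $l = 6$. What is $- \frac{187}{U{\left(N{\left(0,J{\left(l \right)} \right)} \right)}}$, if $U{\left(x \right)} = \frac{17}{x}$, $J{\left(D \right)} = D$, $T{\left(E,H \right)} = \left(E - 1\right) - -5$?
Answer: $-110$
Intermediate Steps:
$T{\left(E,H \right)} = 4 + E$ ($T{\left(E,H \right)} = \left(-1 + E\right) + 5 = 4 + E$)
$N{\left(w,Q \right)} = 4 + Q$
$- \frac{187}{U{\left(N{\left(0,J{\left(l \right)} \right)} \right)}} = - \frac{187}{17 \frac{1}{4 + 6}} = - \frac{187}{17 \cdot \frac{1}{10}} = - \frac{187}{\frac{17}{10}} = \left(-187\right) \frac{10}{17} = -110$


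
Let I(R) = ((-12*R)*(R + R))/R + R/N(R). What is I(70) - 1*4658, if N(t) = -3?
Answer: -19084/3 ≈ -6361.3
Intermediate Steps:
I(R) = -73*R/3 (I(R) = ((-12*R)*(R + R))/R + R/(-3) = ((-12*R)*(2*R))/R + R*(-1/3) = (-24*R**2)/R - R/3 = -24*R - R/3 = -73*R/3)
I(70) - 1*4658 = -73/3*70 - 1*4658 = -5110/3 - 4658 = -19084/3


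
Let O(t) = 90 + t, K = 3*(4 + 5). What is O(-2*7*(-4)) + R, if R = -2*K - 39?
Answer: 53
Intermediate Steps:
K = 27 (K = 3*9 = 27)
R = -93 (R = -2*27 - 39 = -54 - 39 = -93)
O(-2*7*(-4)) + R = (90 - 2*7*(-4)) - 93 = (90 - 14*(-4)) - 93 = (90 + 56) - 93 = 146 - 93 = 53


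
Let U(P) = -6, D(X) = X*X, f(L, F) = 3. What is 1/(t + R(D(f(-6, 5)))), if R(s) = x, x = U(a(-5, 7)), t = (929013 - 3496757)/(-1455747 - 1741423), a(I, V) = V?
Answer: -1598585/8307638 ≈ -0.19242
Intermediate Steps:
D(X) = X**2
t = 1283872/1598585 (t = -2567744/(-3197170) = -2567744*(-1/3197170) = 1283872/1598585 ≈ 0.80313)
x = -6
R(s) = -6
1/(t + R(D(f(-6, 5)))) = 1/(1283872/1598585 - 6) = 1/(-8307638/1598585) = -1598585/8307638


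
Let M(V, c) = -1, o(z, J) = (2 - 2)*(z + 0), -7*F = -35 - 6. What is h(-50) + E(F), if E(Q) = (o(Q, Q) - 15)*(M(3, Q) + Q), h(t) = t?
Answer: -860/7 ≈ -122.86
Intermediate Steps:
F = 41/7 (F = -(-35 - 6)/7 = -1/7*(-41) = 41/7 ≈ 5.8571)
o(z, J) = 0 (o(z, J) = 0*z = 0)
E(Q) = 15 - 15*Q (E(Q) = (0 - 15)*(-1 + Q) = -15*(-1 + Q) = 15 - 15*Q)
h(-50) + E(F) = -50 + (15 - 15*41/7) = -50 + (15 - 615/7) = -50 - 510/7 = -860/7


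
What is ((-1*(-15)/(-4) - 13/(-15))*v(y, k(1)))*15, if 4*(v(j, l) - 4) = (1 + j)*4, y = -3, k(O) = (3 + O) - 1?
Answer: -173/2 ≈ -86.500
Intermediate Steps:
k(O) = 2 + O
v(j, l) = 5 + j (v(j, l) = 4 + ((1 + j)*4)/4 = 4 + (4 + 4*j)/4 = 4 + (1 + j) = 5 + j)
((-1*(-15)/(-4) - 13/(-15))*v(y, k(1)))*15 = ((-1*(-15)/(-4) - 13/(-15))*(5 - 3))*15 = ((15*(-¼) - 13*(-1/15))*2)*15 = ((-15/4 + 13/15)*2)*15 = -173/60*2*15 = -173/30*15 = -173/2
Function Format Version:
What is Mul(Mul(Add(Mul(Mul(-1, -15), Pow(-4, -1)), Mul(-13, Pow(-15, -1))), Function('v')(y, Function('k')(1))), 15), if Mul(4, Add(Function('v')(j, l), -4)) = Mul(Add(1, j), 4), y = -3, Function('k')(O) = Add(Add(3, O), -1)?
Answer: Rational(-173, 2) ≈ -86.500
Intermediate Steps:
Function('k')(O) = Add(2, O)
Function('v')(j, l) = Add(5, j) (Function('v')(j, l) = Add(4, Mul(Rational(1, 4), Mul(Add(1, j), 4))) = Add(4, Mul(Rational(1, 4), Add(4, Mul(4, j)))) = Add(4, Add(1, j)) = Add(5, j))
Mul(Mul(Add(Mul(Mul(-1, -15), Pow(-4, -1)), Mul(-13, Pow(-15, -1))), Function('v')(y, Function('k')(1))), 15) = Mul(Mul(Add(Mul(Mul(-1, -15), Pow(-4, -1)), Mul(-13, Pow(-15, -1))), Add(5, -3)), 15) = Mul(Mul(Add(Mul(15, Rational(-1, 4)), Mul(-13, Rational(-1, 15))), 2), 15) = Mul(Mul(Add(Rational(-15, 4), Rational(13, 15)), 2), 15) = Mul(Mul(Rational(-173, 60), 2), 15) = Mul(Rational(-173, 30), 15) = Rational(-173, 2)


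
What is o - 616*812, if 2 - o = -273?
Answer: -499917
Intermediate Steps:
o = 275 (o = 2 - 1*(-273) = 2 + 273 = 275)
o - 616*812 = 275 - 616*812 = 275 - 500192 = -499917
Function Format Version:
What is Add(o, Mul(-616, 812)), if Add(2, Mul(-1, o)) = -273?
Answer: -499917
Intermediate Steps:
o = 275 (o = Add(2, Mul(-1, -273)) = Add(2, 273) = 275)
Add(o, Mul(-616, 812)) = Add(275, Mul(-616, 812)) = Add(275, -500192) = -499917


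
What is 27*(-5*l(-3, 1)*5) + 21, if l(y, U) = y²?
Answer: -6054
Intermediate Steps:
27*(-5*l(-3, 1)*5) + 21 = 27*(-5*(-3)²*5) + 21 = 27*(-5*9*5) + 21 = 27*(-45*5) + 21 = 27*(-225) + 21 = -6075 + 21 = -6054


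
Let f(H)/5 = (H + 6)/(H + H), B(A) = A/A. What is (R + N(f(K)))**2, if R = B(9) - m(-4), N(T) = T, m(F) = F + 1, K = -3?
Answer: 9/4 ≈ 2.2500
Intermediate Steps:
m(F) = 1 + F
B(A) = 1
f(H) = 5*(6 + H)/(2*H) (f(H) = 5*((H + 6)/(H + H)) = 5*((6 + H)/((2*H))) = 5*((6 + H)*(1/(2*H))) = 5*((6 + H)/(2*H)) = 5*(6 + H)/(2*H))
R = 4 (R = 1 - (1 - 4) = 1 - 1*(-3) = 1 + 3 = 4)
(R + N(f(K)))**2 = (4 + (5/2 + 15/(-3)))**2 = (4 + (5/2 + 15*(-1/3)))**2 = (4 + (5/2 - 5))**2 = (4 - 5/2)**2 = (3/2)**2 = 9/4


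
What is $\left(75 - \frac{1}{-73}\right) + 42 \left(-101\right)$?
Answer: $- \frac{304190}{73} \approx -4167.0$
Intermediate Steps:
$\left(75 - \frac{1}{-73}\right) + 42 \left(-101\right) = \left(75 - - \frac{1}{73}\right) - 4242 = \left(75 + \frac{1}{73}\right) - 4242 = \frac{5476}{73} - 4242 = - \frac{304190}{73}$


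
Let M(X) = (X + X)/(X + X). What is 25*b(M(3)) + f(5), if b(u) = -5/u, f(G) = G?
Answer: -120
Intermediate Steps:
M(X) = 1 (M(X) = (2*X)/((2*X)) = (2*X)*(1/(2*X)) = 1)
25*b(M(3)) + f(5) = 25*(-5/1) + 5 = 25*(-5*1) + 5 = 25*(-5) + 5 = -125 + 5 = -120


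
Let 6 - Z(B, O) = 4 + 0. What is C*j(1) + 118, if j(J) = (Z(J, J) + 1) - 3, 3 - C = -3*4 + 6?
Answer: 118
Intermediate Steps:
C = 9 (C = 3 - (-3*4 + 6) = 3 - (-12 + 6) = 3 - 1*(-6) = 3 + 6 = 9)
Z(B, O) = 2 (Z(B, O) = 6 - (4 + 0) = 6 - 1*4 = 6 - 4 = 2)
j(J) = 0 (j(J) = (2 + 1) - 3 = 3 - 3 = 0)
C*j(1) + 118 = 9*0 + 118 = 0 + 118 = 118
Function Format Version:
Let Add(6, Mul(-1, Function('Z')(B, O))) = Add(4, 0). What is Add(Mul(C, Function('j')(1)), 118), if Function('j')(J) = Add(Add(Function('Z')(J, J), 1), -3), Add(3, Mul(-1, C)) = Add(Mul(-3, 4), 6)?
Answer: 118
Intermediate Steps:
C = 9 (C = Add(3, Mul(-1, Add(Mul(-3, 4), 6))) = Add(3, Mul(-1, Add(-12, 6))) = Add(3, Mul(-1, -6)) = Add(3, 6) = 9)
Function('Z')(B, O) = 2 (Function('Z')(B, O) = Add(6, Mul(-1, Add(4, 0))) = Add(6, Mul(-1, 4)) = Add(6, -4) = 2)
Function('j')(J) = 0 (Function('j')(J) = Add(Add(2, 1), -3) = Add(3, -3) = 0)
Add(Mul(C, Function('j')(1)), 118) = Add(Mul(9, 0), 118) = Add(0, 118) = 118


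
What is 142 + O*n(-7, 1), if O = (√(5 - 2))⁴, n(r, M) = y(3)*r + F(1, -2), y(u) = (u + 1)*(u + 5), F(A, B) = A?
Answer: -1865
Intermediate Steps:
y(u) = (1 + u)*(5 + u)
n(r, M) = 1 + 32*r (n(r, M) = (5 + 3² + 6*3)*r + 1 = (5 + 9 + 18)*r + 1 = 32*r + 1 = 1 + 32*r)
O = 9 (O = (√3)⁴ = 9)
142 + O*n(-7, 1) = 142 + 9*(1 + 32*(-7)) = 142 + 9*(1 - 224) = 142 + 9*(-223) = 142 - 2007 = -1865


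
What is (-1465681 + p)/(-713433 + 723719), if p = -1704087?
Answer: -1584884/5143 ≈ -308.16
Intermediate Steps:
(-1465681 + p)/(-713433 + 723719) = (-1465681 - 1704087)/(-713433 + 723719) = -3169768/10286 = -3169768*1/10286 = -1584884/5143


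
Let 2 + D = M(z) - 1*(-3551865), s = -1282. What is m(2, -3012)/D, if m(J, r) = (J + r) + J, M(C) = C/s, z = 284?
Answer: -1928128/2276744041 ≈ -0.00084688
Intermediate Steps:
M(C) = -C/1282 (M(C) = C/(-1282) = C*(-1/1282) = -C/1282)
m(J, r) = r + 2*J
D = 2276744041/641 (D = -2 + (-1/1282*284 - 1*(-3551865)) = -2 + (-142/641 + 3551865) = -2 + 2276745323/641 = 2276744041/641 ≈ 3.5519e+6)
m(2, -3012)/D = (-3012 + 2*2)/(2276744041/641) = (-3012 + 4)*(641/2276744041) = -3008*641/2276744041 = -1928128/2276744041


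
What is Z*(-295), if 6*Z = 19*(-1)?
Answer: 5605/6 ≈ 934.17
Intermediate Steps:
Z = -19/6 (Z = (19*(-1))/6 = (⅙)*(-19) = -19/6 ≈ -3.1667)
Z*(-295) = -19/6*(-295) = 5605/6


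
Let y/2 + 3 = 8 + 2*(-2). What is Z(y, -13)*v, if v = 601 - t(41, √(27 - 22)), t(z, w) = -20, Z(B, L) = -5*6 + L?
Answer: -26703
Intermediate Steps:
y = 2 (y = -6 + 2*(8 + 2*(-2)) = -6 + 2*(8 - 4) = -6 + 2*4 = -6 + 8 = 2)
Z(B, L) = -30 + L
v = 621 (v = 601 - 1*(-20) = 601 + 20 = 621)
Z(y, -13)*v = (-30 - 13)*621 = -43*621 = -26703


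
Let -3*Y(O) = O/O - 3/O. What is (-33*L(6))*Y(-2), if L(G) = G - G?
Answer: 0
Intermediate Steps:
L(G) = 0
Y(O) = -1/3 + 1/O (Y(O) = -(O/O - 3/O)/3 = -(1 - 3/O)/3 = -1/3 + 1/O)
(-33*L(6))*Y(-2) = (-33*0)*((1/3)*(3 - 1*(-2))/(-2)) = 0*((1/3)*(-1/2)*(3 + 2)) = 0*((1/3)*(-1/2)*5) = 0*(-5/6) = 0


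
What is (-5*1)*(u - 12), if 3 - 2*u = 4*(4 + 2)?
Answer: 225/2 ≈ 112.50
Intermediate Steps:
u = -21/2 (u = 3/2 - 2*(4 + 2) = 3/2 - 2*6 = 3/2 - 1/2*24 = 3/2 - 12 = -21/2 ≈ -10.500)
(-5*1)*(u - 12) = (-5*1)*(-21/2 - 12) = -5*(-45/2) = 225/2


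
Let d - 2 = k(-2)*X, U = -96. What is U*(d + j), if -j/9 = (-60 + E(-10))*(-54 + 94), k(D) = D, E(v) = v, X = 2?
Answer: -2419008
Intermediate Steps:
j = 25200 (j = -9*(-60 - 10)*(-54 + 94) = -(-630)*40 = -9*(-2800) = 25200)
d = -2 (d = 2 - 2*2 = 2 - 4 = -2)
U*(d + j) = -96*(-2 + 25200) = -96*25198 = -2419008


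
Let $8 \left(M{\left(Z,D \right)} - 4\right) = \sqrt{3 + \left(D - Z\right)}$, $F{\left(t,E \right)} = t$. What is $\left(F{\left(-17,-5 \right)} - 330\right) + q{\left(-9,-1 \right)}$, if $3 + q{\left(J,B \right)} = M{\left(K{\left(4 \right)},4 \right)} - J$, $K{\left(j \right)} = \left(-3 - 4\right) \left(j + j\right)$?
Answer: $-337 + \frac{3 \sqrt{7}}{8} \approx -336.01$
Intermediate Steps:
$K{\left(j \right)} = - 14 j$ ($K{\left(j \right)} = - 7 \cdot 2 j = - 14 j$)
$M{\left(Z,D \right)} = 4 + \frac{\sqrt{3 + D - Z}}{8}$ ($M{\left(Z,D \right)} = 4 + \frac{\sqrt{3 + \left(D - Z\right)}}{8} = 4 + \frac{\sqrt{3 + D - Z}}{8}$)
$q{\left(J,B \right)} = 1 - J + \frac{3 \sqrt{7}}{8}$ ($q{\left(J,B \right)} = -3 - \left(-4 + J - \frac{\sqrt{3 + 4 - \left(-14\right) 4}}{8}\right) = -3 - \left(-4 + J - \frac{\sqrt{3 + 4 - -56}}{8}\right) = -3 - \left(-4 + J - \frac{\sqrt{3 + 4 + 56}}{8}\right) = -3 - \left(-4 + J - \frac{3 \sqrt{7}}{8}\right) = -3 + \left(4 - J + \frac{3 \sqrt{7}}{8}\right) = 1 - J + \frac{3 \sqrt{7}}{8}$)
$\left(F{\left(-17,-5 \right)} - 330\right) + q{\left(-9,-1 \right)} = \left(-17 - 330\right) + \left(1 - -9 + \frac{3 \sqrt{7}}{8}\right) = -347 + \left(1 + 9 + \frac{3 \sqrt{7}}{8}\right) = -347 + \left(10 + \frac{3 \sqrt{7}}{8}\right) = -337 + \frac{3 \sqrt{7}}{8}$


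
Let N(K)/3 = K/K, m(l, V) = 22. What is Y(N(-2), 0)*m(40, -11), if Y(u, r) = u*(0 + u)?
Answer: 198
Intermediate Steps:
N(K) = 3 (N(K) = 3*(K/K) = 3*1 = 3)
Y(u, r) = u**2 (Y(u, r) = u*u = u**2)
Y(N(-2), 0)*m(40, -11) = 3**2*22 = 9*22 = 198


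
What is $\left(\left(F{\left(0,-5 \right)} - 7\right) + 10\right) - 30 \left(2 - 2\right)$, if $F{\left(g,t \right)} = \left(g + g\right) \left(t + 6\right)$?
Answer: $3$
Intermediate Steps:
$F{\left(g,t \right)} = 2 g \left(6 + t\right)$
$\left(\left(F{\left(0,-5 \right)} - 7\right) + 10\right) - 30 \left(2 - 2\right) = \left(\left(2 \cdot 0 \left(6 - 5\right) - 7\right) + 10\right) - 30 \left(2 - 2\right) = \left(\left(2 \cdot 0 \cdot 1 - 7\right) + 10\right) - 0 = \left(\left(0 - 7\right) + 10\right) + 0 = \left(-7 + 10\right) + 0 = 3 + 0 = 3$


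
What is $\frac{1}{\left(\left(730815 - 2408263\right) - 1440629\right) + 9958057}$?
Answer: $\frac{1}{6839980} \approx 1.462 \cdot 10^{-7}$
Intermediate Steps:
$\frac{1}{\left(\left(730815 - 2408263\right) - 1440629\right) + 9958057} = \frac{1}{\left(-1677448 - 1440629\right) + 9958057} = \frac{1}{-3118077 + 9958057} = \frac{1}{6839980}$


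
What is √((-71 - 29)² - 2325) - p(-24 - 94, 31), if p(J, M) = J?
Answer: 118 + 5*√307 ≈ 205.61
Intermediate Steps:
√((-71 - 29)² - 2325) - p(-24 - 94, 31) = √((-71 - 29)² - 2325) - (-24 - 94) = √((-100)² - 2325) - 1*(-118) = √(10000 - 2325) + 118 = √7675 + 118 = 5*√307 + 118 = 118 + 5*√307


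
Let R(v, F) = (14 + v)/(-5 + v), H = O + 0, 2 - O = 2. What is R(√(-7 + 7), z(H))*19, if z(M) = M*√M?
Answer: -266/5 ≈ -53.200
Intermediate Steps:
O = 0 (O = 2 - 1*2 = 2 - 2 = 0)
H = 0 (H = 0 + 0 = 0)
z(M) = M^(3/2)
R(v, F) = (14 + v)/(-5 + v)
R(√(-7 + 7), z(H))*19 = ((14 + √(-7 + 7))/(-5 + √(-7 + 7)))*19 = ((14 + √0)/(-5 + √0))*19 = ((14 + 0)/(-5 + 0))*19 = (14/(-5))*19 = -⅕*14*19 = -14/5*19 = -266/5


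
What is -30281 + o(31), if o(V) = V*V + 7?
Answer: -29313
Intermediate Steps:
o(V) = 7 + V² (o(V) = V² + 7 = 7 + V²)
-30281 + o(31) = -30281 + (7 + 31²) = -30281 + (7 + 961) = -30281 + 968 = -29313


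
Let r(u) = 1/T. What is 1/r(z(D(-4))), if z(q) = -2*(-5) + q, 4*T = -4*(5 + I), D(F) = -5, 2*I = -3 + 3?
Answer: -5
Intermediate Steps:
I = 0 (I = (-3 + 3)/2 = (1/2)*0 = 0)
T = -5 (T = (-4*(5 + 0))/4 = (-4*5)/4 = (1/4)*(-20) = -5)
z(q) = 10 + q
r(u) = -1/5 (r(u) = 1/(-5) = -1/5)
1/r(z(D(-4))) = 1/(-1/5) = -5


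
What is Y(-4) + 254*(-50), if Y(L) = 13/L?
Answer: -50813/4 ≈ -12703.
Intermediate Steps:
Y(-4) + 254*(-50) = 13/(-4) + 254*(-50) = 13*(-¼) - 12700 = -13/4 - 12700 = -50813/4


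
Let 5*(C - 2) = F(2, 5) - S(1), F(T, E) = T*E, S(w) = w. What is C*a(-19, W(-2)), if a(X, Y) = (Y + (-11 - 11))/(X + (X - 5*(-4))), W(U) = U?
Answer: 76/15 ≈ 5.0667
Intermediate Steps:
F(T, E) = E*T
a(X, Y) = (-22 + Y)/(20 + 2*X) (a(X, Y) = (Y - 22)/(X + (X + 20)) = (-22 + Y)/(X + (20 + X)) = (-22 + Y)/(20 + 2*X))
C = 19/5 (C = 2 + (5*2 - 1*1)/5 = 2 + (10 - 1)/5 = 2 + (⅕)*9 = 2 + 9/5 = 19/5 ≈ 3.8000)
C*a(-19, W(-2)) = 19*((-22 - 2)/(2*(10 - 19)))/5 = 19*((½)*(-24)/(-9))/5 = 19*((½)*(-⅑)*(-24))/5 = (19/5)*(4/3) = 76/15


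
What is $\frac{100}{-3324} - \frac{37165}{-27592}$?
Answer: $\frac{30194315}{22928952} \approx 1.3169$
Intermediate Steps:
$\frac{100}{-3324} - \frac{37165}{-27592} = 100 \left(- \frac{1}{3324}\right) - - \frac{37165}{27592} = - \frac{25}{831} + \frac{37165}{27592} = \frac{30194315}{22928952}$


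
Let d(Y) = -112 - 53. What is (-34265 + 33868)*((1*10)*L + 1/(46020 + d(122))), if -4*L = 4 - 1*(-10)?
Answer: 637154828/45855 ≈ 13895.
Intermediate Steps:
d(Y) = -165
L = -7/2 (L = -(4 - 1*(-10))/4 = -(4 + 10)/4 = -¼*14 = -7/2 ≈ -3.5000)
(-34265 + 33868)*((1*10)*L + 1/(46020 + d(122))) = (-34265 + 33868)*((1*10)*(-7/2) + 1/(46020 - 165)) = -397*(10*(-7/2) + 1/45855) = -397*(-35 + 1/45855) = -397*(-1604924/45855) = 637154828/45855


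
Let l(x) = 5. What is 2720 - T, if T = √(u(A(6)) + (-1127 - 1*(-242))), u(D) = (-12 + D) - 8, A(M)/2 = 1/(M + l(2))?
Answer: 2720 - I*√109483/11 ≈ 2720.0 - 30.08*I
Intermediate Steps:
A(M) = 2/(5 + M) (A(M) = 2/(M + 5) = 2/(5 + M))
u(D) = -20 + D
T = I*√109483/11 (T = √((-20 + 2/(5 + 6)) + (-1127 - 1*(-242))) = √((-20 + 2/11) + (-1127 + 242)) = √((-20 + 2*(1/11)) - 885) = √((-20 + 2/11) - 885) = √(-218/11 - 885) = √(-9953/11) = I*√109483/11 ≈ 30.08*I)
2720 - T = 2720 - I*√109483/11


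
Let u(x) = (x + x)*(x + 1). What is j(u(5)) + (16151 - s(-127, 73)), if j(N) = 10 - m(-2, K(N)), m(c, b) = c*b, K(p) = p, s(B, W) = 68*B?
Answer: 24917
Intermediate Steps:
m(c, b) = b*c
u(x) = 2*x*(1 + x) (u(x) = (2*x)*(1 + x) = 2*x*(1 + x))
j(N) = 10 + 2*N (j(N) = 10 - N*(-2) = 10 - (-2)*N = 10 + 2*N)
j(u(5)) + (16151 - s(-127, 73)) = (10 + 2*(2*5*(1 + 5))) + (16151 - 68*(-127)) = (10 + 2*(2*5*6)) + (16151 - 1*(-8636)) = (10 + 2*60) + (16151 + 8636) = (10 + 120) + 24787 = 130 + 24787 = 24917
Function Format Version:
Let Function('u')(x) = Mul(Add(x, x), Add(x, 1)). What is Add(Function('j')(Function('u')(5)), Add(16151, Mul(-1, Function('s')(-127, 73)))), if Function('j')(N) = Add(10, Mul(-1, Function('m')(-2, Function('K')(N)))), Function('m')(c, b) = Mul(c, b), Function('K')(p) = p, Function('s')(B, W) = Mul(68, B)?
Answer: 24917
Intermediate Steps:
Function('m')(c, b) = Mul(b, c)
Function('u')(x) = Mul(2, x, Add(1, x)) (Function('u')(x) = Mul(Mul(2, x), Add(1, x)) = Mul(2, x, Add(1, x)))
Function('j')(N) = Add(10, Mul(2, N)) (Function('j')(N) = Add(10, Mul(-1, Mul(N, -2))) = Add(10, Mul(-1, Mul(-2, N))) = Add(10, Mul(2, N)))
Add(Function('j')(Function('u')(5)), Add(16151, Mul(-1, Function('s')(-127, 73)))) = Add(Add(10, Mul(2, Mul(2, 5, Add(1, 5)))), Add(16151, Mul(-1, Mul(68, -127)))) = Add(Add(10, Mul(2, Mul(2, 5, 6))), Add(16151, Mul(-1, -8636))) = Add(Add(10, Mul(2, 60)), Add(16151, 8636)) = Add(Add(10, 120), 24787) = Add(130, 24787) = 24917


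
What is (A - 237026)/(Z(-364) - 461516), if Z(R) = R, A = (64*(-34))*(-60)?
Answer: 53233/230940 ≈ 0.23051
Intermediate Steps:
A = 130560 (A = -2176*(-60) = 130560)
(A - 237026)/(Z(-364) - 461516) = (130560 - 237026)/(-364 - 461516) = -106466/(-461880) = -106466*(-1/461880) = 53233/230940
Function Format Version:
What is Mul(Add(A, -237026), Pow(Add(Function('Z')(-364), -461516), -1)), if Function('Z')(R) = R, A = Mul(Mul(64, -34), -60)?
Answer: Rational(53233, 230940) ≈ 0.23051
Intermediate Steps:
A = 130560 (A = Mul(-2176, -60) = 130560)
Mul(Add(A, -237026), Pow(Add(Function('Z')(-364), -461516), -1)) = Mul(Add(130560, -237026), Pow(Add(-364, -461516), -1)) = Mul(-106466, Pow(-461880, -1)) = Mul(-106466, Rational(-1, 461880)) = Rational(53233, 230940)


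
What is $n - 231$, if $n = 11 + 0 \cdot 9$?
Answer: $-220$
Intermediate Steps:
$n = 11$ ($n = 11 + 0 = 11$)
$n - 231 = 11 - 231 = -220$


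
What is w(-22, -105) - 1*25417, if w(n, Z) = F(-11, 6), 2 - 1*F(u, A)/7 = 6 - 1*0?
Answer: -25445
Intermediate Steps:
F(u, A) = -28 (F(u, A) = 14 - 7*(6 - 1*0) = 14 - 7*(6 + 0) = 14 - 7*6 = 14 - 42 = -28)
w(n, Z) = -28
w(-22, -105) - 1*25417 = -28 - 1*25417 = -28 - 25417 = -25445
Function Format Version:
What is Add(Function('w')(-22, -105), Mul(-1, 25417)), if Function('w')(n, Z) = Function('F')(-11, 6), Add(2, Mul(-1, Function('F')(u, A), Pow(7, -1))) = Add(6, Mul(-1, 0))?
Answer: -25445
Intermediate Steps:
Function('F')(u, A) = -28 (Function('F')(u, A) = Add(14, Mul(-7, Add(6, Mul(-1, 0)))) = Add(14, Mul(-7, Add(6, 0))) = Add(14, Mul(-7, 6)) = Add(14, -42) = -28)
Function('w')(n, Z) = -28
Add(Function('w')(-22, -105), Mul(-1, 25417)) = Add(-28, Mul(-1, 25417)) = Add(-28, -25417) = -25445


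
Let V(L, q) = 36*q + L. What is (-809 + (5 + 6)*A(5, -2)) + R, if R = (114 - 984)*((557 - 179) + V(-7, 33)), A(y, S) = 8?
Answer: -1357051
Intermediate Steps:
V(L, q) = L + 36*q
R = -1356330 (R = (114 - 984)*((557 - 179) + (-7 + 36*33)) = -870*(378 + (-7 + 1188)) = -870*(378 + 1181) = -870*1559 = -1356330)
(-809 + (5 + 6)*A(5, -2)) + R = (-809 + (5 + 6)*8) - 1356330 = (-809 + 11*8) - 1356330 = (-809 + 88) - 1356330 = -721 - 1356330 = -1357051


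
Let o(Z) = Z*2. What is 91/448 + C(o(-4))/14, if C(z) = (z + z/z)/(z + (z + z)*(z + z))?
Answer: 399/1984 ≈ 0.20111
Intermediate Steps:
o(Z) = 2*Z
C(z) = (1 + z)/(z + 4*z²) (C(z) = (z + 1)/(z + (2*z)*(2*z)) = (1 + z)/(z + 4*z²))
91/448 + C(o(-4))/14 = 91/448 + ((1 + 2*(-4))/(((2*(-4)))*(1 + 4*(2*(-4)))))/14 = 91*(1/448) + ((1 - 8)/((-8)*(1 + 4*(-8))))*(1/14) = 13/64 - ⅛*(-7)/(1 - 32)*(1/14) = 13/64 - ⅛*(-7)/(-31)*(1/14) = 13/64 - ⅛*(-1/31)*(-7)*(1/14) = 13/64 - 7/248*1/14 = 13/64 - 1/496 = 399/1984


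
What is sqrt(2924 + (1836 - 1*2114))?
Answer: 21*sqrt(6) ≈ 51.439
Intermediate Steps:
sqrt(2924 + (1836 - 1*2114)) = sqrt(2924 + (1836 - 2114)) = sqrt(2924 - 278) = sqrt(2646) = 21*sqrt(6)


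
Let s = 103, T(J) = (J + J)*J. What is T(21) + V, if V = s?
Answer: 985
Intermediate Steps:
T(J) = 2*J**2 (T(J) = (2*J)*J = 2*J**2)
V = 103
T(21) + V = 2*21**2 + 103 = 2*441 + 103 = 882 + 103 = 985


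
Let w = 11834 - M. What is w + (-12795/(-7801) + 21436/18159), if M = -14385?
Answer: 3714540081262/141658359 ≈ 26222.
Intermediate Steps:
w = 26219 (w = 11834 - 1*(-14385) = 11834 + 14385 = 26219)
w + (-12795/(-7801) + 21436/18159) = 26219 + (-12795/(-7801) + 21436/18159) = 26219 + (-12795*(-1/7801) + 21436*(1/18159)) = 26219 + (12795/7801 + 21436/18159) = 26219 + 399566641/141658359 = 3714540081262/141658359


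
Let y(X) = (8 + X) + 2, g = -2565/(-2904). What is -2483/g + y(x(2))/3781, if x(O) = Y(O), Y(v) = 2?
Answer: -478304716/170145 ≈ -2811.2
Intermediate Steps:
g = 855/968 (g = -2565*(-1/2904) = 855/968 ≈ 0.88326)
x(O) = 2
y(X) = 10 + X
-2483/g + y(x(2))/3781 = -2483/855/968 + (10 + 2)/3781 = -2483*968/855 + 12*(1/3781) = -2403544/855 + 12/3781 = -478304716/170145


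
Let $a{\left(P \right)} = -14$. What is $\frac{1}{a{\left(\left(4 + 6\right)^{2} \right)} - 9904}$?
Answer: $- \frac{1}{9918} \approx -0.00010083$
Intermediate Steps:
$\frac{1}{a{\left(\left(4 + 6\right)^{2} \right)} - 9904} = \frac{1}{-14 - 9904} = \frac{1}{-9918} = - \frac{1}{9918}$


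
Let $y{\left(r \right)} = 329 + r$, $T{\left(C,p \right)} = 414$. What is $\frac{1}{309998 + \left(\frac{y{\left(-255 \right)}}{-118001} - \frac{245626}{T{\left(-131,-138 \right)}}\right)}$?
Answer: $\frac{24426207}{7557583245455} \approx 3.232 \cdot 10^{-6}$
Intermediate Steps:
$\frac{1}{309998 + \left(\frac{y{\left(-255 \right)}}{-118001} - \frac{245626}{T{\left(-131,-138 \right)}}\right)} = \frac{1}{309998 - \left(\frac{122813}{207} - \frac{329 - 255}{-118001}\right)} = \frac{1}{309998 + \left(74 \left(- \frac{1}{118001}\right) - \frac{122813}{207}\right)} = \frac{1}{309998 - \frac{14492072131}{24426207}} = \frac{1}{\frac{7557583245455}{24426207}} = \frac{24426207}{7557583245455}$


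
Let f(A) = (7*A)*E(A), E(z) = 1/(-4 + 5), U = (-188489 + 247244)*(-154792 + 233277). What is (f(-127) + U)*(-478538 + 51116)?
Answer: -1971007521712692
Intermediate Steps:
U = 4611386175 (U = 58755*78485 = 4611386175)
E(z) = 1 (E(z) = 1/1 = 1)
f(A) = 7*A (f(A) = (7*A)*1 = 7*A)
(f(-127) + U)*(-478538 + 51116) = (7*(-127) + 4611386175)*(-478538 + 51116) = (-889 + 4611386175)*(-427422) = 4611385286*(-427422) = -1971007521712692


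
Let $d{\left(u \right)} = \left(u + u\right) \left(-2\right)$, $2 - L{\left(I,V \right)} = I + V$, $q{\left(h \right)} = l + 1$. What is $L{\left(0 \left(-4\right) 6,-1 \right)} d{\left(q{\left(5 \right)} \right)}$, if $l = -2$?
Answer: $12$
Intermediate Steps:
$q{\left(h \right)} = -1$ ($q{\left(h \right)} = -2 + 1 = -1$)
$L{\left(I,V \right)} = 2 - I - V$ ($L{\left(I,V \right)} = 2 - \left(I + V\right) = 2 - I - V$)
$d{\left(u \right)} = - 4 u$ ($d{\left(u \right)} = 2 u \left(-2\right) = - 4 u$)
$L{\left(0 \left(-4\right) 6,-1 \right)} d{\left(q{\left(5 \right)} \right)} = \left(2 - 0 \left(-4\right) 6 - -1\right) \left(\left(-4\right) \left(-1\right)\right) = \left(2 - 0 \cdot 6 + 1\right) 4 = \left(2 - 0 + 1\right) 4 = \left(2 + 0 + 1\right) 4 = 3 \cdot 4 = 12$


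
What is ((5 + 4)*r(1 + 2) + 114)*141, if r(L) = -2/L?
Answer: 15228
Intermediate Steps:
((5 + 4)*r(1 + 2) + 114)*141 = ((5 + 4)*(-2/(1 + 2)) + 114)*141 = (9*(-2/3) + 114)*141 = (9*(-2*⅓) + 114)*141 = (9*(-⅔) + 114)*141 = (-6 + 114)*141 = 108*141 = 15228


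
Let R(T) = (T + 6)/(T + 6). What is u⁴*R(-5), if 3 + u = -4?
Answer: 2401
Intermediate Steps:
R(T) = 1 (R(T) = (6 + T)/(6 + T) = 1)
u = -7 (u = -3 - 4 = -7)
u⁴*R(-5) = (-7)⁴*1 = 2401*1 = 2401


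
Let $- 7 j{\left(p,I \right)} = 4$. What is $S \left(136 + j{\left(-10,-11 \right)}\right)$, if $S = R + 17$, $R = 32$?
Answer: $6636$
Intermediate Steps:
$j{\left(p,I \right)} = - \frac{4}{7}$ ($j{\left(p,I \right)} = \left(- \frac{1}{7}\right) 4 = - \frac{4}{7}$)
$S = 49$ ($S = 32 + 17 = 49$)
$S \left(136 + j{\left(-10,-11 \right)}\right) = 49 \left(136 - \frac{4}{7}\right) = 49 \cdot \frac{948}{7} = 6636$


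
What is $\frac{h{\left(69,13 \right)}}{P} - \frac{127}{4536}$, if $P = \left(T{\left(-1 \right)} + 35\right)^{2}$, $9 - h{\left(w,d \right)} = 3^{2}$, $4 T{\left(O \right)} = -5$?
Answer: $- \frac{127}{4536} \approx -0.027998$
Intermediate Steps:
$T{\left(O \right)} = - \frac{5}{4}$ ($T{\left(O \right)} = \frac{1}{4} \left(-5\right) = - \frac{5}{4}$)
$h{\left(w,d \right)} = 0$ ($h{\left(w,d \right)} = 9 - 3^{2} = 9 - 9 = 0$)
$P = \frac{18225}{16}$ ($P = \left(- \frac{5}{4} + 35\right)^{2} = \left(\frac{135}{4}\right)^{2} = \frac{18225}{16} \approx 1139.1$)
$\frac{h{\left(69,13 \right)}}{P} - \frac{127}{4536} = \frac{0}{\frac{18225}{16}} - \frac{127}{4536} = 0 \cdot \frac{16}{18225} - \frac{127}{4536} = 0 - \frac{127}{4536} = - \frac{127}{4536}$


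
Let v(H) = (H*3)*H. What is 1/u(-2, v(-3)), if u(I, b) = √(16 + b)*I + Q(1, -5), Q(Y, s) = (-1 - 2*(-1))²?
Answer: -1/171 - 2*√43/171 ≈ -0.082543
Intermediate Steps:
Q(Y, s) = 1 (Q(Y, s) = (-1 + 2)² = 1² = 1)
v(H) = 3*H² (v(H) = (3*H)*H = 3*H²)
u(I, b) = 1 + I*√(16 + b) (u(I, b) = √(16 + b)*I + 1 = I*√(16 + b) + 1 = 1 + I*√(16 + b))
1/u(-2, v(-3)) = 1/(1 - 2*√(16 + 3*(-3)²)) = 1/(1 - 2*√(16 + 3*9)) = 1/(1 - 2*√(16 + 27)) = 1/(1 - 2*√43)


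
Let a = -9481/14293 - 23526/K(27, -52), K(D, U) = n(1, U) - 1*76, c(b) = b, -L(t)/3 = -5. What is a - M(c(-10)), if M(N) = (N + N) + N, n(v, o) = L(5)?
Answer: 361834967/871873 ≈ 415.01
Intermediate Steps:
L(t) = 15 (L(t) = -3*(-5) = 15)
n(v, o) = 15
M(N) = 3*N (M(N) = 2*N + N = 3*N)
K(D, U) = -61 (K(D, U) = 15 - 1*76 = 15 - 76 = -61)
a = 335678777/871873 (a = -9481/14293 - 23526/(-61) = -9481*1/14293 - 23526*(-1/61) = -9481/14293 + 23526/61 = 335678777/871873 ≈ 385.01)
a - M(c(-10)) = 335678777/871873 - 3*(-10) = 335678777/871873 - 1*(-30) = 335678777/871873 + 30 = 361834967/871873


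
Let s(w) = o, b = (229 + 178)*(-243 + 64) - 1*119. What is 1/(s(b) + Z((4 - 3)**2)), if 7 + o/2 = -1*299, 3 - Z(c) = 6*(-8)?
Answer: -1/561 ≈ -0.0017825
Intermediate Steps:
Z(c) = 51 (Z(c) = 3 - 6*(-8) = 3 - 1*(-48) = 3 + 48 = 51)
b = -72972 (b = 407*(-179) - 119 = -72853 - 119 = -72972)
o = -612 (o = -14 + 2*(-1*299) = -14 + 2*(-299) = -14 - 598 = -612)
s(w) = -612
1/(s(b) + Z((4 - 3)**2)) = 1/(-612 + 51) = 1/(-561) = -1/561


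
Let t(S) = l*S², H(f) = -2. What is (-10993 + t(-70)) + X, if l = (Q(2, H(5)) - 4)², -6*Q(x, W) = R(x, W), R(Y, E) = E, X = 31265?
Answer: 775348/9 ≈ 86150.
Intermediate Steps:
Q(x, W) = -W/6
l = 121/9 (l = (-⅙*(-2) - 4)² = (⅓ - 4)² = (-11/3)² = 121/9 ≈ 13.444)
t(S) = 121*S²/9
(-10993 + t(-70)) + X = (-10993 + (121/9)*(-70)²) + 31265 = (-10993 + (121/9)*4900) + 31265 = (-10993 + 592900/9) + 31265 = 493963/9 + 31265 = 775348/9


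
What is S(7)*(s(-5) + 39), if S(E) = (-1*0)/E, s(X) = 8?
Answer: 0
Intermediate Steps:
S(E) = 0 (S(E) = 0/E = 0)
S(7)*(s(-5) + 39) = 0*(8 + 39) = 0*47 = 0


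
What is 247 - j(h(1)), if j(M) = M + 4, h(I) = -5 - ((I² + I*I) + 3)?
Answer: 253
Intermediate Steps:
h(I) = -8 - 2*I² (h(I) = -5 - ((I² + I²) + 3) = -5 - (2*I² + 3) = -5 - (3 + 2*I²) = -5 + (-3 - 2*I²) = -8 - 2*I²)
j(M) = 4 + M
247 - j(h(1)) = 247 - (4 + (-8 - 2*1²)) = 247 - (4 + (-8 - 2*1)) = 247 - (4 + (-8 - 2)) = 247 - (4 - 10) = 247 - 1*(-6) = 247 + 6 = 253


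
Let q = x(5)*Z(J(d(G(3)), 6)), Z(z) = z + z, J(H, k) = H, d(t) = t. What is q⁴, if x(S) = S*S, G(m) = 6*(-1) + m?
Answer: 506250000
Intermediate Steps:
G(m) = -6 + m
Z(z) = 2*z
x(S) = S²
q = -150 (q = 5²*(2*(-6 + 3)) = 25*(2*(-3)) = 25*(-6) = -150)
q⁴ = (-150)⁴ = 506250000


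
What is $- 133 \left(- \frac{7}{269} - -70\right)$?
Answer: $- \frac{2503459}{269} \approx -9306.5$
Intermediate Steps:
$- 133 \left(- \frac{7}{269} - -70\right) = - 133 \left(\left(-7\right) \frac{1}{269} + 70\right) = - 133 \left(- \frac{7}{269} + 70\right) = \left(-133\right) \frac{18823}{269} = - \frac{2503459}{269}$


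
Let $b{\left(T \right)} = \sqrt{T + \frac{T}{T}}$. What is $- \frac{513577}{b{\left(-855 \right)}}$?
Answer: $\frac{513577 i \sqrt{854}}{854} \approx 17574.0 i$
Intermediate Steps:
$b{\left(T \right)} = \sqrt{1 + T}$ ($b{\left(T \right)} = \sqrt{T + 1} = \sqrt{1 + T}$)
$- \frac{513577}{b{\left(-855 \right)}} = - \frac{513577}{\sqrt{1 - 855}} = - \frac{513577}{\sqrt{-854}} = - \frac{513577}{i \sqrt{854}} = - 513577 \left(- \frac{i \sqrt{854}}{854}\right) = \frac{513577 i \sqrt{854}}{854}$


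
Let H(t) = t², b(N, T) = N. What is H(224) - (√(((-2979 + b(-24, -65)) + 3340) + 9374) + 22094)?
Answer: 28082 - 3*√1079 ≈ 27983.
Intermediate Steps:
H(224) - (√(((-2979 + b(-24, -65)) + 3340) + 9374) + 22094) = 224² - (√(((-2979 - 24) + 3340) + 9374) + 22094) = 50176 - (√((-3003 + 3340) + 9374) + 22094) = 50176 - (√(337 + 9374) + 22094) = 50176 - (√9711 + 22094) = 50176 - (3*√1079 + 22094) = 50176 - (22094 + 3*√1079) = 50176 + (-22094 - 3*√1079) = 28082 - 3*√1079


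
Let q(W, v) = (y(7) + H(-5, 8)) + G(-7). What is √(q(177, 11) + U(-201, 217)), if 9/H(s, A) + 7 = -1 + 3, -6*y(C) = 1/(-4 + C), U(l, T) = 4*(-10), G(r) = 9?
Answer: I*√29570/30 ≈ 5.732*I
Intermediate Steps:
U(l, T) = -40
y(C) = -1/(6*(-4 + C))
H(s, A) = -9/5 (H(s, A) = 9/(-7 + (-1 + 3)) = 9/(-7 + 2) = 9/(-5) = 9*(-⅕) = -9/5)
q(W, v) = 643/90 (q(W, v) = (-1/(-24 + 6*7) - 9/5) + 9 = (-1/(-24 + 42) - 9/5) + 9 = (-1/18 - 9/5) + 9 = -167/90 + 9 = 643/90)
√(q(177, 11) + U(-201, 217)) = √(643/90 - 40) = √(-2957/90) = I*√29570/30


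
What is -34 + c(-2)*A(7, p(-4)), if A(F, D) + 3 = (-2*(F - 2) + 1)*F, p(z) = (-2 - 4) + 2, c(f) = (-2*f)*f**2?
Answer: -1090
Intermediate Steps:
c(f) = -2*f**3
p(z) = -4 (p(z) = -6 + 2 = -4)
A(F, D) = -3 + F*(5 - 2*F) (A(F, D) = -3 + (-2*(F - 2) + 1)*F = -3 + (-2*(-2 + F) + 1)*F = -3 + ((4 - 2*F) + 1)*F = -3 + (5 - 2*F)*F = -3 + F*(5 - 2*F))
-34 + c(-2)*A(7, p(-4)) = -34 + (-2*(-2)**3)*(-3 - 2*7**2 + 5*7) = -34 + (-2*(-8))*(-3 - 2*49 + 35) = -34 + 16*(-3 - 98 + 35) = -34 + 16*(-66) = -34 - 1056 = -1090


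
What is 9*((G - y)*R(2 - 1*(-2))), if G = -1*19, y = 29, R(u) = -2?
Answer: 864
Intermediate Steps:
G = -19
9*((G - y)*R(2 - 1*(-2))) = 9*((-19 - 1*29)*(-2)) = 9*((-19 - 29)*(-2)) = 9*(-48*(-2)) = 9*96 = 864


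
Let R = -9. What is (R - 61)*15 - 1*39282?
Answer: -40332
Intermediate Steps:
(R - 61)*15 - 1*39282 = (-9 - 61)*15 - 1*39282 = -70*15 - 39282 = -1050 - 39282 = -40332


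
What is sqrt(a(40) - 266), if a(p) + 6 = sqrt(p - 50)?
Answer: sqrt(-272 + I*sqrt(10)) ≈ 0.09587 + 16.493*I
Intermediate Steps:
a(p) = -6 + sqrt(-50 + p) (a(p) = -6 + sqrt(p - 50) = -6 + sqrt(-50 + p))
sqrt(a(40) - 266) = sqrt((-6 + sqrt(-50 + 40)) - 266) = sqrt((-6 + sqrt(-10)) - 266) = sqrt((-6 + I*sqrt(10)) - 266) = sqrt(-272 + I*sqrt(10))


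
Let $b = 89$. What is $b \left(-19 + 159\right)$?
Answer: $12460$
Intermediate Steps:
$b \left(-19 + 159\right) = 89 \left(-19 + 159\right) = 89 \cdot 140 = 12460$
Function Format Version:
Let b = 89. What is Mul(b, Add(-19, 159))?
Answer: 12460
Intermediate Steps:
Mul(b, Add(-19, 159)) = Mul(89, Add(-19, 159)) = Mul(89, 140) = 12460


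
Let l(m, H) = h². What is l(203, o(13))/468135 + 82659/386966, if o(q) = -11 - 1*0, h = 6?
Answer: 4301055749/20128036490 ≈ 0.21368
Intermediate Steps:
o(q) = -11 (o(q) = -11 + 0 = -11)
l(m, H) = 36 (l(m, H) = 6² = 36)
l(203, o(13))/468135 + 82659/386966 = 36/468135 + 82659/386966 = 36*(1/468135) + 82659*(1/386966) = 4/52015 + 82659/386966 = 4301055749/20128036490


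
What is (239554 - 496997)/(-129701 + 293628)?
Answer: -257443/163927 ≈ -1.5705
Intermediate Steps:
(239554 - 496997)/(-129701 + 293628) = -257443/163927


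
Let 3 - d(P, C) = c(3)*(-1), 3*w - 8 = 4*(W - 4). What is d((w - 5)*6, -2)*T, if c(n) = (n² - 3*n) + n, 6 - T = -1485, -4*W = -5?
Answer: 8946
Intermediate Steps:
W = 5/4 (W = -¼*(-5) = 5/4 ≈ 1.2500)
T = 1491 (T = 6 - 1*(-1485) = 6 + 1485 = 1491)
c(n) = n² - 2*n
w = -1 (w = 8/3 + (4*(5/4 - 4))/3 = 8/3 + (4*(-11/4))/3 = 8/3 + (⅓)*(-11) = 8/3 - 11/3 = -1)
d(P, C) = 6 (d(P, C) = 3 - 3*(-2 + 3)*(-1) = 3 - 3*1*(-1) = 3 - 3*(-1) = 3 - 1*(-3) = 3 + 3 = 6)
d((w - 5)*6, -2)*T = 6*1491 = 8946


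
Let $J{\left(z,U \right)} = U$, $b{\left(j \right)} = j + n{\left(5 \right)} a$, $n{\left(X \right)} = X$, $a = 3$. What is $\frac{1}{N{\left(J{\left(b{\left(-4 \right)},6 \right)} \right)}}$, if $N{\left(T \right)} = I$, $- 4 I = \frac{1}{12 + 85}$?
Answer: $-388$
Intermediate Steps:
$b{\left(j \right)} = 15 + j$ ($b{\left(j \right)} = j + 5 \cdot 3 = j + 15 = 15 + j$)
$I = - \frac{1}{388}$ ($I = - \frac{1}{4 \left(12 + 85\right)} = - \frac{1}{4 \cdot 97} = \left(- \frac{1}{4}\right) \frac{1}{97} = - \frac{1}{388} \approx -0.0025773$)
$N{\left(T \right)} = - \frac{1}{388}$
$\frac{1}{N{\left(J{\left(b{\left(-4 \right)},6 \right)} \right)}} = \frac{1}{- \frac{1}{388}} = -388$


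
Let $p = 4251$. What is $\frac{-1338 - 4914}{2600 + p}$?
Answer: $- \frac{6252}{6851} \approx -0.91257$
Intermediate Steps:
$\frac{-1338 - 4914}{2600 + p} = \frac{-1338 - 4914}{2600 + 4251} = - \frac{6252}{6851}$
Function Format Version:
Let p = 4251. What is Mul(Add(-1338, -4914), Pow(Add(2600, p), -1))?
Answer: Rational(-6252, 6851) ≈ -0.91257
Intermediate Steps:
Mul(Add(-1338, -4914), Pow(Add(2600, p), -1)) = Mul(Add(-1338, -4914), Pow(Add(2600, 4251), -1)) = Mul(-6252, Pow(6851, -1)) = Mul(-6252, Rational(1, 6851)) = Rational(-6252, 6851)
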